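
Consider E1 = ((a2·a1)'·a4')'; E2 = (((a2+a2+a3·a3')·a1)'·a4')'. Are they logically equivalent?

Yes

E1: ((a2·a1)'·a4')'
    = a2·a1+a4   [De Morgan]
E2: (((a2+a2+a3·a3')·a1)'·a4')'
    = (((a2+a2)·a1)'·a4')'   [complement / identity]
    = ((a2·a1)'·a4')'   [idempotence]
    = a2·a1+a4   [De Morgan]
Both reduce to a2·a1+a4, so they are equivalent.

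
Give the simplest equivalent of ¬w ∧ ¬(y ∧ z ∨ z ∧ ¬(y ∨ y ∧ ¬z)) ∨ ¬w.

¬w

¬w ∧ ¬(y ∧ z ∨ z ∧ ¬(y ∨ y ∧ ¬z)) ∨ ¬w
= ¬w ∧ ¬(y ∧ z ∨ z ∧ ¬y) ∨ ¬w   [absorption]
= ¬w ∧ ¬z ∨ ¬w   [distribution]
= ¬w   [absorption]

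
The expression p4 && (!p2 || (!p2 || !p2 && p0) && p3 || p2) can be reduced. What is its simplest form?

p4

p4 && (!p2 || (!p2 || !p2 && p0) && p3 || p2)
= p4 && (!p2 || !p2 && p3 || p2)   (absorption)
= p4 && (!p2 || p2)   (absorption)
= p4   (complement / identity)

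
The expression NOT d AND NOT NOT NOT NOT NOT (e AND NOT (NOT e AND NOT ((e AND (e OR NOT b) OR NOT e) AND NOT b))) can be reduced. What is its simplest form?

NOT d AND NOT e

NOT d AND NOT NOT NOT NOT NOT (e AND NOT (NOT e AND NOT ((e AND (e OR NOT b) OR NOT e) AND NOT b)))
= NOT d AND NOT NOT NOT (e AND NOT (NOT e AND NOT ((e AND (e OR NOT b) OR NOT e) AND NOT b)))
= NOT d AND NOT NOT NOT (e AND NOT (NOT e AND NOT ((e OR NOT e) AND NOT b)))
= NOT d AND NOT (e AND NOT (NOT e AND NOT ((e OR NOT e) AND NOT b)))
= NOT d AND NOT (e AND NOT (NOT e AND NOT NOT b))
= NOT d AND NOT (e AND (e OR NOT b))
= NOT d AND NOT e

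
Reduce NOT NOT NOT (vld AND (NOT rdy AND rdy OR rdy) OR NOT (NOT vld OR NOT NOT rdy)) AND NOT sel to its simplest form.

NOT NOT NOT (vld AND (NOT rdy AND rdy OR rdy) OR NOT (NOT vld OR NOT NOT rdy)) AND NOT sel
= NOT NOT NOT (vld AND (NOT rdy AND rdy OR rdy) OR vld AND NOT rdy) AND NOT sel   [De Morgan]
= NOT NOT NOT (vld AND rdy OR vld AND NOT rdy) AND NOT sel   [complement / identity]
= NOT (vld AND rdy OR vld AND NOT rdy) AND NOT sel   [double negation]
= NOT vld AND NOT sel   [distribution]

NOT vld AND NOT sel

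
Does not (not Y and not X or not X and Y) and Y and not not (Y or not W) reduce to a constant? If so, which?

no

not (not Y and not X or not X and Y) and Y and not not (Y or not W)
= not not X and Y and not not (Y or not W)
= not not X and Y and (Y or not W)
= not not X and Y
= X and Y
This depends on X, Y, so it is not a constant.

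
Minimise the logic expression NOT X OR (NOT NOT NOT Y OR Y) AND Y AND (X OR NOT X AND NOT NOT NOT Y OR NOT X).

NOT X OR Y

NOT X OR (NOT NOT NOT Y OR Y) AND Y AND (X OR NOT X AND NOT NOT NOT Y OR NOT X)
= NOT X OR (NOT NOT NOT Y OR Y) AND Y AND (X OR NOT X AND NOT Y OR NOT X)   [double negation]
= NOT X OR (NOT Y OR Y) AND Y AND (X OR NOT X AND NOT Y OR NOT X)   [double negation]
= NOT X OR Y AND (X OR NOT X AND NOT Y OR NOT X)   [complement / identity]
= NOT X OR Y AND (X OR NOT X)   [absorption]
= NOT X OR Y   [complement / identity]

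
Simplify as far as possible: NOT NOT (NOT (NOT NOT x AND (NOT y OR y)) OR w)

NOT x OR w

NOT NOT (NOT (NOT NOT x AND (NOT y OR y)) OR w)
= NOT (NOT NOT x AND (NOT y OR y)) OR w   (double negation)
= NOT NOT NOT x OR w   (complement / identity)
= NOT x OR w   (double negation)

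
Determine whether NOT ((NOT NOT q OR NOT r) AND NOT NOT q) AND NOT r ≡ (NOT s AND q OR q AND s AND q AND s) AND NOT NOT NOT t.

E1: NOT ((NOT NOT q OR NOT r) AND NOT NOT q) AND NOT r
    = NOT NOT NOT q AND NOT r   [absorption]
    = NOT q AND NOT r   [double negation]
E2: (NOT s AND q OR q AND s AND q AND s) AND NOT NOT NOT t
    = (NOT s AND q OR q AND s) AND NOT NOT NOT t   [idempotence]
    = q AND NOT NOT NOT t   [distribution]
    = q AND NOT t   [double negation]
These differ: at q=0, r=0, s=0, t=1, E1 = 1 but E2 = 0.

No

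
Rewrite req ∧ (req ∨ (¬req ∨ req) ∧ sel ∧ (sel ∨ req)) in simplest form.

req

req ∧ (req ∨ (¬req ∨ req) ∧ sel ∧ (sel ∨ req))
= req ∧ (req ∨ (¬req ∨ req) ∧ sel)
= req ∧ (req ∨ sel)
= req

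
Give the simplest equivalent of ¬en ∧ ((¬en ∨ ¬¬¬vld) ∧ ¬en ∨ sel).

¬en ∧ ((¬en ∨ ¬¬¬vld) ∧ ¬en ∨ sel)
= ¬en ∧ ((¬en ∨ ¬vld) ∧ ¬en ∨ sel)   (double negation)
= ¬en ∧ (¬en ∨ sel)   (absorption)
= ¬en   (absorption)

¬en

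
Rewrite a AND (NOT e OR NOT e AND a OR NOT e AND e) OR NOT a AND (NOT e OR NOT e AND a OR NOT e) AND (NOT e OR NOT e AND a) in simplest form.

a AND (NOT e OR NOT e AND a OR NOT e AND e) OR NOT a AND (NOT e OR NOT e AND a OR NOT e) AND (NOT e OR NOT e AND a)
= a AND (NOT e OR NOT e AND a) OR NOT a AND (NOT e OR NOT e AND a OR NOT e) AND (NOT e OR NOT e AND a)   [complement / identity]
= a AND (NOT e OR NOT e AND a) OR NOT a AND (NOT e OR NOT e AND a)   [absorption]
= NOT e OR NOT e AND a   [distribution]
= NOT e   [absorption]

NOT e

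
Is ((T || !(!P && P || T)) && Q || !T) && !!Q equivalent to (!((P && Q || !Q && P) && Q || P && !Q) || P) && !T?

E1: ((T || !(!P && P || T)) && Q || !T) && !!Q
    = ((T || !T) && Q || !T) && !!Q   (complement / identity)
    = (Q || !T) && !!Q   (complement / identity)
    = (Q || !T) && Q   (double negation)
    = Q   (absorption)
E2: (!((P && Q || !Q && P) && Q || P && !Q) || P) && !T
    = (!(P && Q || P && !Q) || P) && !T   (distribution)
    = (!P || P) && !T   (distribution)
    = !T   (complement / identity)
These differ: at P=1, Q=1, T=1, E1 = 1 but E2 = 0.

No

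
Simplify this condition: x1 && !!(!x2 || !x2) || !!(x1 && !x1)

x1 && !x2

x1 && !!(!x2 || !x2) || !!(x1 && !x1)
= x1 && !!(!x2 || !x2) || x1 && !x1
= x1 && !!!x2 || x1 && !x1
= x1 && !!!x2
= x1 && !x2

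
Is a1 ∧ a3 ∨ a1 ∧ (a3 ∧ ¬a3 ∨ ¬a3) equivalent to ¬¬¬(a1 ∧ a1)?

E1: a1 ∧ a3 ∨ a1 ∧ (a3 ∧ ¬a3 ∨ ¬a3)
    = a1 ∧ a3 ∨ a1 ∧ ¬a3   [complement / identity]
    = a1   [distribution]
E2: ¬¬¬(a1 ∧ a1)
    = ¬(a1 ∧ a1)   [double negation]
    = ¬a1   [idempotence]
These differ: at a1=0, a3=0, E1 = 0 but E2 = 1.

No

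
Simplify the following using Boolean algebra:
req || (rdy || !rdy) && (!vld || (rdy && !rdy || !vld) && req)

req || (rdy || !rdy) && (!vld || (rdy && !rdy || !vld) && req)
= req || (rdy || !rdy) && (!vld || !vld && req)   — complement / identity
= req || (rdy || !rdy) && !vld   — absorption
= req || !vld   — complement / identity

req || !vld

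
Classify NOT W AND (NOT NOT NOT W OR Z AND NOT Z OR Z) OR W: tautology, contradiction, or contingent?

NOT W AND (NOT NOT NOT W OR Z AND NOT Z OR Z) OR W
= NOT W AND (NOT NOT NOT W OR Z) OR W
= NOT W AND (NOT W OR Z) OR W
= NOT W OR W
= TRUE

tautology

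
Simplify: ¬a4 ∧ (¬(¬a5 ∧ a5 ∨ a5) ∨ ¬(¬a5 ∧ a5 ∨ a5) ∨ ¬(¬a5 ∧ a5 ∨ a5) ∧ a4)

¬a4 ∧ ¬a5

¬a4 ∧ (¬(¬a5 ∧ a5 ∨ a5) ∨ ¬(¬a5 ∧ a5 ∨ a5) ∨ ¬(¬a5 ∧ a5 ∨ a5) ∧ a4)
= ¬a4 ∧ (¬(¬a5 ∧ a5 ∨ a5) ∨ ¬(¬a5 ∧ a5 ∨ a5) ∧ a4)   [idempotence]
= ¬a4 ∧ ¬(¬a5 ∧ a5 ∨ a5)   [absorption]
= ¬a4 ∧ ¬a5   [complement / identity]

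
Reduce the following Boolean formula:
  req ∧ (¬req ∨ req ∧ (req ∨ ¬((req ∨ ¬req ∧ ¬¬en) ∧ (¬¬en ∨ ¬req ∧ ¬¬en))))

req ∧ (¬req ∨ req ∧ (req ∨ ¬((req ∨ ¬req ∧ ¬¬en) ∧ (¬¬en ∨ ¬req ∧ ¬¬en))))
= req ∧ (¬req ∨ req ∧ (req ∨ ¬(req ∧ ¬¬en ∨ ¬req ∧ ¬¬en)))   [distribution]
= req ∧ (¬req ∨ req ∧ (req ∨ ¬¬¬en))   [distribution]
= req ∧ (¬req ∨ req ∧ (req ∨ ¬en))   [double negation]
= req ∧ (¬req ∨ req)   [absorption]
= req   [complement / identity]

req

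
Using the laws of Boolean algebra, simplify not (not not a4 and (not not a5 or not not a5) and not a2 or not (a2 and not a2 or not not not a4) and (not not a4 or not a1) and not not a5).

not a4 or not a5

not (not not a4 and (not not a5 or not not a5) and not a2 or not (a2 and not a2 or not not not a4) and (not not a4 or not a1) and not not a5)
= not (not not a4 and not not a5 and not a2 or not (a2 and not a2 or not not not a4) and (not not a4 or not a1) and not not a5)
= not (not not a4 and not not a5 and not a2 or not (a2 and not a2 or not a4) and (not not a4 or not a1) and not not a5)
= not (not not a4 and not not a5 and not a2 or not not a4 and (not not a4 or not a1) and not not a5)
= not (not not a4 and not not a5 and not a2 or not not a4 and not not a5)
= not (not not a4 and not not a5)
= not a4 or not a5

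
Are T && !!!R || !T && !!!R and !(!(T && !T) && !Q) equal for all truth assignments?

No

E1: T && !!!R || !T && !!!R
    = !!!R   [distribution]
    = !R   [double negation]
E2: !(!(T && !T) && !Q)
    = T && !T || Q   [De Morgan]
    = Q   [complement / identity]
These differ: at Q=1, R=1, T=0, E1 = 0 but E2 = 1.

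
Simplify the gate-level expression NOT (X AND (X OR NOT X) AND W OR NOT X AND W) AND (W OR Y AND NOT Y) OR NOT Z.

NOT (X AND (X OR NOT X) AND W OR NOT X AND W) AND (W OR Y AND NOT Y) OR NOT Z
= NOT (X AND W OR NOT X AND W) AND (W OR Y AND NOT Y) OR NOT Z   [complement / identity]
= NOT W AND (W OR Y AND NOT Y) OR NOT Z   [distribution]
= NOT W AND W OR NOT Z   [complement / identity]
= NOT Z   [complement / identity]

NOT Z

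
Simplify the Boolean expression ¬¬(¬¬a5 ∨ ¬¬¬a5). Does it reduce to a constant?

True

¬¬(¬¬a5 ∨ ¬¬¬a5)
= ¬(¬a5 ∧ ¬¬a5)   (De Morgan)
= a5 ∨ ¬a5   (De Morgan)
= True   (complement)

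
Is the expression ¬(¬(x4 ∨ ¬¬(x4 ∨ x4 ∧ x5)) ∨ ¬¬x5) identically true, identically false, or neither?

neither

¬(¬(x4 ∨ ¬¬(x4 ∨ x4 ∧ x5)) ∨ ¬¬x5)
= ¬(¬(x4 ∨ ¬¬x4) ∨ ¬¬x5)   — absorption
= ¬(¬(x4 ∨ x4) ∨ ¬¬x5)   — double negation
= (x4 ∨ x4) ∧ ¬x5   — De Morgan
= x4 ∧ ¬x5   — idempotence
This depends on x4, x5, so it is not a constant.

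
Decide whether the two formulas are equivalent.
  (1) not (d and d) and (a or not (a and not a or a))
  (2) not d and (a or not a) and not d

Yes

E1: not (d and d) and (a or not (a and not a or a))
    = not (d and d) and (a or not a)   — complement / identity
    = not (d and d)   — complement / identity
    = not d   — idempotence
E2: not d and (a or not a) and not d
    = not d and not d   — complement / identity
    = not d   — idempotence
Both reduce to not d, so they are equivalent.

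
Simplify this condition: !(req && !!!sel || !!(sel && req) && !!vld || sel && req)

!(req && !!!sel || !!(sel && req) && !!vld || sel && req)
= !(req && !!!sel || !!(sel && req) && vld || sel && req)
= !(req && !!!sel || sel && req && vld || sel && req)
= !(req && !!!sel || sel && req)
= !(req && !sel || sel && req)
= !req

!req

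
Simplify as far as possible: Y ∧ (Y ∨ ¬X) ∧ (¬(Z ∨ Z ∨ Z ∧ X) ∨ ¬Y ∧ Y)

Y ∧ (Y ∨ ¬X) ∧ (¬(Z ∨ Z ∨ Z ∧ X) ∨ ¬Y ∧ Y)
= Y ∧ (¬(Z ∨ Z ∨ Z ∧ X) ∨ ¬Y ∧ Y)   — absorption
= Y ∧ (¬(Z ∨ Z) ∨ ¬Y ∧ Y)   — absorption
= Y ∧ ¬(Z ∨ Z)   — complement / identity
= Y ∧ ¬Z   — idempotence

Y ∧ ¬Z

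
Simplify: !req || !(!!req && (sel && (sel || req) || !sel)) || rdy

!req || rdy

!req || !(!!req && (sel && (sel || req) || !sel)) || rdy
= !req || !(!!req && (sel || !sel)) || rdy   — absorption
= !req || !(req && (sel || !sel)) || rdy   — double negation
= !req || !req || rdy   — complement / identity
= !req || rdy   — idempotence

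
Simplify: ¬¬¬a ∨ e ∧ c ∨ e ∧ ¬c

¬a ∨ e

¬¬¬a ∨ e ∧ c ∨ e ∧ ¬c
= ¬¬¬a ∨ e   (distribution)
= ¬a ∨ e   (double negation)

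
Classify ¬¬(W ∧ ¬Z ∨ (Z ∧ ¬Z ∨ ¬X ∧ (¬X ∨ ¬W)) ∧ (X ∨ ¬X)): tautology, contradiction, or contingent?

¬¬(W ∧ ¬Z ∨ (Z ∧ ¬Z ∨ ¬X ∧ (¬X ∨ ¬W)) ∧ (X ∨ ¬X))
= ¬¬(W ∧ ¬Z ∨ Z ∧ ¬Z ∨ ¬X ∧ (¬X ∨ ¬W))   (complement / identity)
= ¬¬(W ∧ ¬Z ∨ Z ∧ ¬Z ∨ ¬X)   (absorption)
= ¬¬(W ∧ ¬Z ∨ ¬X)   (complement / identity)
= W ∧ ¬Z ∨ ¬X   (double negation)
This depends on W, X, Z, so it is not a constant.

contingent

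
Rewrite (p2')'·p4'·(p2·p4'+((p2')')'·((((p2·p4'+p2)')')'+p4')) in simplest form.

p2·p4'

(p2')'·p4'·(p2·p4'+((p2')')'·((((p2·p4'+p2)')')'+p4'))
= (p2')'·p4'·(p2·p4'+((p2')')'·(((p2')')'+p4'))   — absorption
= p2·p4'·(p2·p4'+((p2')')'·(((p2')')'+p4'))   — double negation
= p2·p4'·(p2·p4'+((p2')')')   — absorption
= p2·p4'·(p2·p4'+p2')   — double negation
= p2·p4'   — absorption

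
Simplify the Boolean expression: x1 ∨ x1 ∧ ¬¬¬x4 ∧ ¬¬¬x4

x1

x1 ∨ x1 ∧ ¬¬¬x4 ∧ ¬¬¬x4
= x1 ∨ x1 ∧ ¬¬¬x4   — idempotence
= x1 ∨ x1 ∧ ¬x4   — double negation
= x1   — absorption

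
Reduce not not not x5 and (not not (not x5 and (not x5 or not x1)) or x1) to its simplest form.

not x5

not not not x5 and (not not (not x5 and (not x5 or not x1)) or x1)
= not not not x5 and (not not not x5 or x1)   (absorption)
= not not not x5   (absorption)
= not x5   (double negation)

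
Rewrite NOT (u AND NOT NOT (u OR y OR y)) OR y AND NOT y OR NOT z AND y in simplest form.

NOT u OR NOT z AND y

NOT (u AND NOT NOT (u OR y OR y)) OR y AND NOT y OR NOT z AND y
= NOT (u AND NOT NOT (u OR y OR y)) OR NOT z AND y
= NOT (u AND NOT NOT (u OR y)) OR NOT z AND y
= NOT (u AND (u OR y)) OR NOT z AND y
= NOT u OR NOT z AND y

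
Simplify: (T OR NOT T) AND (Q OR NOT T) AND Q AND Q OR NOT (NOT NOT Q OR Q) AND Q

Q

(T OR NOT T) AND (Q OR NOT T) AND Q AND Q OR NOT (NOT NOT Q OR Q) AND Q
= (T OR NOT T) AND (Q OR NOT T) AND Q AND Q OR NOT (Q OR Q) AND Q   — double negation
= (Q OR NOT T) AND Q AND Q OR NOT (Q OR Q) AND Q   — complement / identity
= (Q OR NOT T) AND Q AND Q OR NOT Q AND Q   — idempotence
= Q AND Q OR NOT Q AND Q   — absorption
= Q   — distribution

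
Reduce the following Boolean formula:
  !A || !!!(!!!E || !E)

!A || E

!A || !!!(!!!E || !E)
= !A || !!(!!E && E)   — De Morgan
= !A || !!E && E   — double negation
= !A || E && E   — double negation
= !A || E   — idempotence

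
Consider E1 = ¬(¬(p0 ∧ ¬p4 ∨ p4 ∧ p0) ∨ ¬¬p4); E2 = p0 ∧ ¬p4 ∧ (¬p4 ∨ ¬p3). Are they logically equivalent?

Yes

E1: ¬(¬(p0 ∧ ¬p4 ∨ p4 ∧ p0) ∨ ¬¬p4)
    = ¬(¬p0 ∨ ¬¬p4)   — distribution
    = p0 ∧ ¬p4   — De Morgan
E2: p0 ∧ ¬p4 ∧ (¬p4 ∨ ¬p3)
    = p0 ∧ ¬p4   — absorption
Both reduce to p0 ∧ ¬p4, so they are equivalent.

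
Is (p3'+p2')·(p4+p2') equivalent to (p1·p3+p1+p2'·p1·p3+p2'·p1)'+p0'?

No

E1: (p3'+p2')·(p4+p2')
    = p3'·p4+p2'
E2: (p1·p3+p1+p2'·p1·p3+p2'·p1)'+p0'
    = (p1·p3+p1+(p1·p3+p1)·p2')'+p0'
    = (p1·p3+p1)'+p0'
    = p1'+p0'
These differ: at p0=0, p1=1, p2=1, p3=1, p4=0, E1 = 0 but E2 = 1.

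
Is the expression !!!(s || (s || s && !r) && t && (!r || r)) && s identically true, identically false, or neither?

!!!(s || (s || s && !r) && t && (!r || r)) && s
= !!!(s || (s || s && !r) && t) && s   — complement / identity
= !!!(s || s && t) && s   — absorption
= !!!s && s   — absorption
= !s && s   — double negation
= false   — complement

identically false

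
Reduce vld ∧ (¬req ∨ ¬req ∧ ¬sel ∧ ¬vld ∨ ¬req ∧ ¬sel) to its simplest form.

vld ∧ (¬req ∨ ¬req ∧ ¬sel ∧ ¬vld ∨ ¬req ∧ ¬sel)
= vld ∧ (¬req ∨ ¬req ∧ ¬sel)   [absorption]
= vld ∧ ¬req   [absorption]

vld ∧ ¬req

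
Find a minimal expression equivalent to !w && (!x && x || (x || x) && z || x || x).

!w && x

!w && (!x && x || (x || x) && z || x || x)
= !w && (!x && x || x || x)
= !w && (!x && x || x)
= !w && x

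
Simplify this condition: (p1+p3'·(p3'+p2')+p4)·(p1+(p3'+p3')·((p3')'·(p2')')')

(p1+p3'·(p3'+p2')+p4)·(p1+(p3'+p3')·((p3')'·(p2')')')
= (p1+p3'·(p3'+p2')+p4)·(p1+(p3'+p3')·(p3'+p2'))   (De Morgan)
= (p1+p3'·(p3'+p2')+p4)·(p1+p3'·(p3'+p2'))   (idempotence)
= p1+p3'·(p3'+p2')   (absorption)
= p1+p3'   (absorption)

p1+p3'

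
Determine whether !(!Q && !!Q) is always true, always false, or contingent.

!(!Q && !!Q)
= Q || !Q   — De Morgan
= true   — complement

always true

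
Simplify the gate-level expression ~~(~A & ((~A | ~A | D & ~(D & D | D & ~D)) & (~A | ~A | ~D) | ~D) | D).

~A | D

~~(~A & ((~A | ~A | D & ~(D & D | D & ~D)) & (~A | ~A | ~D) | ~D) | D)
= ~~(~A & ((~A | ~A | D & ~D) & (~A | ~A | ~D) | ~D) | D)   — distribution
= ~A & ((~A | ~A | D & ~D) & (~A | ~A | ~D) | ~D) | D   — double negation
= ~A & ((~A | ~A) & (~A | ~A | ~D) | ~D) | D   — complement / identity
= ~A & (~A | ~A | ~D) | D   — absorption
= ~A & (~A | ~D) | D   — idempotence
= ~A | D   — absorption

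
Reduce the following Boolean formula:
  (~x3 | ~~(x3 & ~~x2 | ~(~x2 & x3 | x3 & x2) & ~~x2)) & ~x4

(~x3 | ~~(x3 & ~~x2 | ~(~x2 & x3 | x3 & x2) & ~~x2)) & ~x4
= (~x3 | ~~(x3 & ~~x2 | ~x3 & ~~x2)) & ~x4   [distribution]
= (~x3 | ~~~~x2) & ~x4   [distribution]
= (~x3 | ~~x2) & ~x4   [double negation]
= (~x3 | x2) & ~x4   [double negation]

(~x3 | x2) & ~x4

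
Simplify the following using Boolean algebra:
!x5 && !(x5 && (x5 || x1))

!x5

!x5 && !(x5 && (x5 || x1))
= !x5 && !x5
= !x5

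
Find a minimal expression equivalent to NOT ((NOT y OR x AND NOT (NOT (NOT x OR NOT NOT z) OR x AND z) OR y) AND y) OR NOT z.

NOT ((NOT y OR x AND NOT (NOT (NOT x OR NOT NOT z) OR x AND z) OR y) AND y) OR NOT z
= NOT ((NOT y OR x AND NOT (x AND NOT z OR x AND z) OR y) AND y) OR NOT z   — De Morgan
= NOT ((NOT y OR x AND NOT x OR y) AND y) OR NOT z   — distribution
= NOT ((NOT y OR y) AND y) OR NOT z   — complement / identity
= NOT y OR NOT z   — complement / identity

NOT y OR NOT z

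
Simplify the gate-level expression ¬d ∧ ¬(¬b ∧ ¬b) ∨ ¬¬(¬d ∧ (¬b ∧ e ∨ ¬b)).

¬d ∧ ¬(¬b ∧ ¬b) ∨ ¬¬(¬d ∧ (¬b ∧ e ∨ ¬b))
= ¬d ∧ ¬(¬b ∧ ¬b) ∨ ¬¬(¬d ∧ ¬b)   — absorption
= ¬d ∧ (b ∨ b) ∨ ¬¬(¬d ∧ ¬b)   — De Morgan
= ¬d ∧ b ∨ ¬¬(¬d ∧ ¬b)   — idempotence
= ¬d ∧ b ∨ ¬d ∧ ¬b   — double negation
= ¬d   — distribution

¬d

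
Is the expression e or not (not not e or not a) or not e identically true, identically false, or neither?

identically true

e or not (not not e or not a) or not e
= e or not e and a or not e   (De Morgan)
= e or not e   (absorption)
= True   (complement)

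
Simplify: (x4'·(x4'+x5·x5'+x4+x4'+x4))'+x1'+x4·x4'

x4+x1'

(x4'·(x4'+x5·x5'+x4+x4'+x4))'+x1'+x4·x4'
= (x4'·(x4'+x4+x4'+x4))'+x1'+x4·x4'
= (x4'·(x4'+x4+x4'+x4))'+x1'
= (x4'·(x4'+x4))'+x1'
= (x4')'+x1'
= x4+x1'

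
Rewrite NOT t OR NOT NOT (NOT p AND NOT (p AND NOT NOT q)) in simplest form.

NOT t OR NOT p

NOT t OR NOT NOT (NOT p AND NOT (p AND NOT NOT q))
= NOT t OR NOT NOT (NOT p AND NOT (p AND q))   [double negation]
= NOT t OR NOT (p OR p AND q)   [De Morgan]
= NOT t OR NOT p   [absorption]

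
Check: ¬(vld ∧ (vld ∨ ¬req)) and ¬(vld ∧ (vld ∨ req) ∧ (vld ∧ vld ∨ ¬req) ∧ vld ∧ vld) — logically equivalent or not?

Yes

E1: ¬(vld ∧ (vld ∨ ¬req))
    = ¬vld   (absorption)
E2: ¬(vld ∧ (vld ∨ req) ∧ (vld ∧ vld ∨ ¬req) ∧ vld ∧ vld)
    = ¬(vld ∧ (vld ∨ req) ∧ vld ∧ vld)   (absorption)
    = ¬(vld ∧ (vld ∨ req) ∧ vld)   (idempotence)
    = ¬(vld ∧ vld)   (absorption)
    = ¬vld   (idempotence)
Both reduce to ¬vld, so they are equivalent.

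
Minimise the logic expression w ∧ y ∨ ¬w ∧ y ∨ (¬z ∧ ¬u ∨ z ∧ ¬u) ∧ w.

w ∧ y ∨ ¬w ∧ y ∨ (¬z ∧ ¬u ∨ z ∧ ¬u) ∧ w
= w ∧ y ∨ ¬w ∧ y ∨ ¬u ∧ w   — distribution
= y ∨ ¬u ∧ w   — distribution

y ∨ ¬u ∧ w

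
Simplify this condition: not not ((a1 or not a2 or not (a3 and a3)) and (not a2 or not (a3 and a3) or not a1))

not a2 or not a3

not not ((a1 or not a2 or not (a3 and a3)) and (not a2 or not (a3 and a3) or not a1))
= not not (a1 and not a1 or not a2 or not (a3 and a3))   [distribution]
= not not (a1 and not a1 or not a2 or not a3)   [idempotence]
= not not (not a2 or not a3)   [complement / identity]
= not a2 or not a3   [double negation]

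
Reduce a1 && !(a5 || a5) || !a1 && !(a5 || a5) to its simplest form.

a1 && !(a5 || a5) || !a1 && !(a5 || a5)
= !(a5 || a5)   [distribution]
= !a5   [idempotence]

!a5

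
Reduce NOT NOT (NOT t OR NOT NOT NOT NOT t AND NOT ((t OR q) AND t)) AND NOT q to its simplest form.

NOT t AND NOT q

NOT NOT (NOT t OR NOT NOT NOT NOT t AND NOT ((t OR q) AND t)) AND NOT q
= NOT NOT (NOT t OR NOT NOT t AND NOT ((t OR q) AND t)) AND NOT q   — double negation
= NOT NOT (NOT t OR t AND NOT ((t OR q) AND t)) AND NOT q   — double negation
= NOT NOT (NOT t OR t AND NOT t) AND NOT q   — absorption
= NOT NOT NOT t AND NOT q   — complement / identity
= NOT t AND NOT q   — double negation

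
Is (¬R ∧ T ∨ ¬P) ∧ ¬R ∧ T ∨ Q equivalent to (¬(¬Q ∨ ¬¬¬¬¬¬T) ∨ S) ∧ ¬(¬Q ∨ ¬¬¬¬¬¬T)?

No

E1: (¬R ∧ T ∨ ¬P) ∧ ¬R ∧ T ∨ Q
    = ¬R ∧ T ∨ Q
E2: (¬(¬Q ∨ ¬¬¬¬¬¬T) ∨ S) ∧ ¬(¬Q ∨ ¬¬¬¬¬¬T)
    = ¬(¬Q ∨ ¬¬¬¬¬¬T)
    = ¬(¬Q ∨ ¬¬¬¬T)
    = Q ∧ ¬¬¬T
    = Q ∧ ¬T
These differ: at P=0, Q=1, R=0, S=1, T=1, E1 = 1 but E2 = 0.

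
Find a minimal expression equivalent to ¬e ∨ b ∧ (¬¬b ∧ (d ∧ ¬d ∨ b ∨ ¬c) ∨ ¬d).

¬e ∨ b

¬e ∨ b ∧ (¬¬b ∧ (d ∧ ¬d ∨ b ∨ ¬c) ∨ ¬d)
= ¬e ∨ b ∧ (¬¬b ∧ (b ∨ ¬c) ∨ ¬d)   — complement / identity
= ¬e ∨ b ∧ (b ∧ (b ∨ ¬c) ∨ ¬d)   — double negation
= ¬e ∨ b ∧ (b ∨ ¬d)   — absorption
= ¬e ∨ b   — absorption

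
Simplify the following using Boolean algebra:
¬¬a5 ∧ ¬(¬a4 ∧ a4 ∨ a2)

¬¬a5 ∧ ¬(¬a4 ∧ a4 ∨ a2)
= ¬¬a5 ∧ ¬a2
= a5 ∧ ¬a2

a5 ∧ ¬a2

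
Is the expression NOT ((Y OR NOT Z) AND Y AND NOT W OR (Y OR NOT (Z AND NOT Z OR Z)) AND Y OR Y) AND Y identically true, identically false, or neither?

NOT ((Y OR NOT Z) AND Y AND NOT W OR (Y OR NOT (Z AND NOT Z OR Z)) AND Y OR Y) AND Y
= NOT ((Y OR NOT Z) AND Y AND NOT W OR (Y OR NOT Z) AND Y OR Y) AND Y   [complement / identity]
= NOT ((Y OR NOT Z) AND Y OR Y) AND Y   [absorption]
= NOT (Y OR Y) AND Y   [absorption]
= NOT Y AND Y   [idempotence]
= FALSE   [complement]

identically false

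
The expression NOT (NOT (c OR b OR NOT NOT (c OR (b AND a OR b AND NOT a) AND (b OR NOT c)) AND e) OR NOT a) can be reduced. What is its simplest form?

(c OR b) AND a

NOT (NOT (c OR b OR NOT NOT (c OR (b AND a OR b AND NOT a) AND (b OR NOT c)) AND e) OR NOT a)
= NOT (NOT (c OR b OR NOT NOT (c OR b AND (b OR NOT c)) AND e) OR NOT a)
= (c OR b OR NOT NOT (c OR b AND (b OR NOT c)) AND e) AND a
= (c OR b OR (c OR b AND (b OR NOT c)) AND e) AND a
= (c OR b OR (c OR b) AND e) AND a
= (c OR b) AND a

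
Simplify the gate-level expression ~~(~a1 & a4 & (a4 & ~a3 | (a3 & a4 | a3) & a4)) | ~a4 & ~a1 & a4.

~~(~a1 & a4 & (a4 & ~a3 | (a3 & a4 | a3) & a4)) | ~a4 & ~a1 & a4
= ~~(~a1 & a4 & (a4 & ~a3 | a3 & a4)) | ~a4 & ~a1 & a4   (absorption)
= ~~(~a1 & a4 & a4) | ~a4 & ~a1 & a4   (distribution)
= ~a1 & a4 & a4 | ~a4 & ~a1 & a4   (double negation)
= ~a1 & a4   (distribution)

~a1 & a4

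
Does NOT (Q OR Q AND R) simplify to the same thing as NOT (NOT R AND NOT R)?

No

E1: NOT (Q OR Q AND R)
    = NOT Q   (absorption)
E2: NOT (NOT R AND NOT R)
    = NOT NOT R   (idempotence)
    = R   (double negation)
These differ: at Q=0, R=0, E1 = 1 but E2 = 0.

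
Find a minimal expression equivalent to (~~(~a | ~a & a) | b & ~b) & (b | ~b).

(~~(~a | ~a & a) | b & ~b) & (b | ~b)
= ~~(~a | ~a & a) & (b | ~b)
= ~~~a & (b | ~b)
= ~~~a
= ~a

~a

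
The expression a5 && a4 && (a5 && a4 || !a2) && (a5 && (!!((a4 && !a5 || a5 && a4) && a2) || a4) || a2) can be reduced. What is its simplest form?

a5 && a4

a5 && a4 && (a5 && a4 || !a2) && (a5 && (!!((a4 && !a5 || a5 && a4) && a2) || a4) || a2)
= a5 && a4 && (a5 && a4 || !a2) && (a5 && (!!(a4 && a2) || a4) || a2)
= a5 && a4 && (a5 && a4 || !a2) && (a5 && (a4 && a2 || a4) || a2)
= a5 && a4 && (a5 && (a4 && a2 || a4) || a2)
= a5 && a4 && (a5 && a4 || a2)
= a5 && a4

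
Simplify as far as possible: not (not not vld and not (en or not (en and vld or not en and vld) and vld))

not (not not vld and not (en or not (en and vld or not en and vld) and vld))
= not (not not vld and not (en or not vld and vld))   — distribution
= not vld or en or not vld and vld   — De Morgan
= not vld or en   — complement / identity

not vld or en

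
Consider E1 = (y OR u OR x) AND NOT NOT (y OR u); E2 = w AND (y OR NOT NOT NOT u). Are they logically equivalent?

E1: (y OR u OR x) AND NOT NOT (y OR u)
    = (y OR u OR x) AND (y OR u)   (double negation)
    = y OR u   (absorption)
E2: w AND (y OR NOT NOT NOT u)
    = w AND (y OR NOT u)   (double negation)
These differ: at u=1, w=0, x=0, y=0, E1 = 1 but E2 = 0.

No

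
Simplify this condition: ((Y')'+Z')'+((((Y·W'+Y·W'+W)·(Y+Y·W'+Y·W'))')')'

((Y')'+Z')'+((((Y·W'+Y·W'+W)·(Y+Y·W'+Y·W'))')')'
= ((Y')'+Z')'+(((Y·W'+Y·W'+W·Y)')')'   — distribution
= ((Y')'+Z')'+(((Y·W'+W·Y)')')'   — idempotence
= ((Y')'+Z')'+((Y')')'   — distribution
= Y'·Z+((Y')')'   — De Morgan
= Y'·Z+Y'   — double negation
= Y'   — absorption

Y'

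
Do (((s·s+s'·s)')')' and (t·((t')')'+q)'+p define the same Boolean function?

No

E1: (((s·s+s'·s)')')'
    = ((s')')'   — distribution
    = s'   — double negation
E2: (t·((t')')'+q)'+p
    = (t·t'+q)'+p   — double negation
    = q'+p   — complement / identity
These differ: at p=1, q=1, s=1, t=0, E1 = 0 but E2 = 1.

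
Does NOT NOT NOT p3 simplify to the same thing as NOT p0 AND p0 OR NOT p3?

Yes

E1: NOT NOT NOT p3
    = NOT p3   (double negation)
E2: NOT p0 AND p0 OR NOT p3
    = NOT p3   (complement / identity)
Both reduce to NOT p3, so they are equivalent.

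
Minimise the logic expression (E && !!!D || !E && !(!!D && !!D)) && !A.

(E && !!!D || !E && !(!!D && !!D)) && !A
= (E && !!!D || !E && !!!D) && !A
= !!!D && !A
= !D && !A

!D && !A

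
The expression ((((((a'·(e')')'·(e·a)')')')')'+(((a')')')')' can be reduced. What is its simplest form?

((((((a'·(e')')'·(e·a)')')')')'+(((a')')')')'
= ((((((a'·(e')')'·(e·a)')')')')'+(a')')'   — double negation
= ((((a'·(e')')'·(e·a)')')')'·a'   — De Morgan
= ((a'·(e')'+e·a)')'·a'   — De Morgan
= ((a'·e+e·a)')'·a'   — double negation
= (e')'·a'   — distribution
= e·a'   — double negation

e·a'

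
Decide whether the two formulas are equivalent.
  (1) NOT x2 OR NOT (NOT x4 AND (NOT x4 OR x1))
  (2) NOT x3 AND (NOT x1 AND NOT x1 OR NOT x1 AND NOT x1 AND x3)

E1: NOT x2 OR NOT (NOT x4 AND (NOT x4 OR x1))
    = NOT x2 OR NOT NOT x4   — absorption
    = NOT x2 OR x4   — double negation
E2: NOT x3 AND (NOT x1 AND NOT x1 OR NOT x1 AND NOT x1 AND x3)
    = NOT x3 AND NOT x1 AND NOT x1   — absorption
    = NOT x3 AND NOT x1   — idempotence
These differ: at x1=1, x2=0, x3=1, x4=1, E1 = 1 but E2 = 0.

No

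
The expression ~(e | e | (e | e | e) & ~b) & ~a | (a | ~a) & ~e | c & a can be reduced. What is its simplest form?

~e | c & a

~(e | e | (e | e | e) & ~b) & ~a | (a | ~a) & ~e | c & a
= ~(e | e | (e | e) & ~b) & ~a | (a | ~a) & ~e | c & a
= ~(e | e) & ~a | (a | ~a) & ~e | c & a
= ~e & ~a | (a | ~a) & ~e | c & a
= ~e & ~a | ~e | c & a
= ~e | c & a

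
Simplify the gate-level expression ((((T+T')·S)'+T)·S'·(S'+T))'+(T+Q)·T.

S+T

((((T+T')·S)'+T)·S'·(S'+T))'+(T+Q)·T
= ((S'+T)·S'·(S'+T))'+(T+Q)·T   — complement / identity
= ((S'+T)·S')'+(T+Q)·T   — absorption
= (S')'+(T+Q)·T   — absorption
= S+(T+Q)·T   — double negation
= S+T   — absorption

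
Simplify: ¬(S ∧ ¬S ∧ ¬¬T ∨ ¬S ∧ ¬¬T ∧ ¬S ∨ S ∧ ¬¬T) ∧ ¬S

¬T ∧ ¬S

¬(S ∧ ¬S ∧ ¬¬T ∨ ¬S ∧ ¬¬T ∧ ¬S ∨ S ∧ ¬¬T) ∧ ¬S
= ¬(¬S ∧ ¬¬T ∨ S ∧ ¬¬T) ∧ ¬S   (distribution)
= ¬¬¬T ∧ ¬S   (distribution)
= ¬T ∧ ¬S   (double negation)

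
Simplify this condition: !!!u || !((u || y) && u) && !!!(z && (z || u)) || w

!!!u || !((u || y) && u) && !!!(z && (z || u)) || w
= !!!u || !((u || y) && u) && !(z && (z || u)) || w   [double negation]
= !!!u || !u && !(z && (z || u)) || w   [absorption]
= !!!u || !u && !z || w   [absorption]
= !u || !u && !z || w   [double negation]
= !u || w   [absorption]

!u || w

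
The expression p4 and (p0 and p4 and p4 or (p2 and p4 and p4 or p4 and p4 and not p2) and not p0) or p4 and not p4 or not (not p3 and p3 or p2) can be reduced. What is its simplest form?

p4 or not p2

p4 and (p0 and p4 and p4 or (p2 and p4 and p4 or p4 and p4 and not p2) and not p0) or p4 and not p4 or not (not p3 and p3 or p2)
= p4 and (p0 and p4 and p4 or p4 and p4 and not p0) or p4 and not p4 or not (not p3 and p3 or p2)
= p4 and p4 and p4 or p4 and not p4 or not (not p3 and p3 or p2)
= p4 and p4 or p4 and not p4 or not (not p3 and p3 or p2)
= p4 or not (not p3 and p3 or p2)
= p4 or not p2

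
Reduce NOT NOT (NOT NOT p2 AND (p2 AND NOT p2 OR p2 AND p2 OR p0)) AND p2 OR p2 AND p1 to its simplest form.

NOT NOT (NOT NOT p2 AND (p2 AND NOT p2 OR p2 AND p2 OR p0)) AND p2 OR p2 AND p1
= NOT NOT (NOT NOT p2 AND (p2 OR p0)) AND p2 OR p2 AND p1   [distribution]
= NOT NOT p2 AND (p2 OR p0) AND p2 OR p2 AND p1   [double negation]
= p2 AND (p2 OR p0) AND p2 OR p2 AND p1   [double negation]
= p2 AND p2 OR p2 AND p1   [absorption]
= (p2 OR p1) AND p2   [distribution]
= p2   [absorption]

p2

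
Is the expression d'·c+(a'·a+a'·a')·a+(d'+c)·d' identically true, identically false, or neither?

neither

d'·c+(a'·a+a'·a')·a+(d'+c)·d'
= d'·c+a'·a+(d'+c)·d'   [distribution]
= d'·c+a'·a+d'   [absorption]
= d'·c+d'   [complement / identity]
= d'   [absorption]
This depends on d, so it is not a constant.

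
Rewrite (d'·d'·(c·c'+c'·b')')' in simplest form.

d+c'·b'

(d'·d'·(c·c'+c'·b')')'
= (d'·(c·c'+c'·b')')'
= (d'·(c'·b')')'
= d+c'·b'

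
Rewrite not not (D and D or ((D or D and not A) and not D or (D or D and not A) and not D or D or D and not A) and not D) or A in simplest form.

D or A

not not (D and D or ((D or D and not A) and not D or (D or D and not A) and not D or D or D and not A) and not D) or A
= not not (D and D or ((D or D and not A) and not D or D or D and not A) and not D) or A   [absorption]
= not not (D and D or (D or D and not A) and not D) or A   [absorption]
= not not (D and D or D and not D) or A   [absorption]
= D and D or D and not D or A   [double negation]
= D or A   [distribution]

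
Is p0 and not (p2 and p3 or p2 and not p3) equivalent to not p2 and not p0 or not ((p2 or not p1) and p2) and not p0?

No

E1: p0 and not (p2 and p3 or p2 and not p3)
    = p0 and not p2   — distribution
E2: not p2 and not p0 or not ((p2 or not p1) and p2) and not p0
    = not p2 and not p0 or not p2 and not p0   — absorption
    = not p2 and not p0   — idempotence
These differ: at p0=0, p1=1, p2=0, p3=0, E1 = 0 but E2 = 1.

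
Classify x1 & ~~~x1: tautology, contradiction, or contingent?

contradiction

x1 & ~~~x1
= x1 & ~x1   [double negation]
= 0   [complement]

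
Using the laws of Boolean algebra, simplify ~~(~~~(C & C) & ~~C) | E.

E

~~(~~~(C & C) & ~~C) | E
= ~(~~(C & C) | ~C) | E   (De Morgan)
= ~(C & C) & C | E   (De Morgan)
= ~C & C | E   (idempotence)
= E   (complement / identity)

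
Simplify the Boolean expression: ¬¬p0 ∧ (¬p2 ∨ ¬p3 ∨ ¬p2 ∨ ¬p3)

p0 ∧ (¬p2 ∨ ¬p3)

¬¬p0 ∧ (¬p2 ∨ ¬p3 ∨ ¬p2 ∨ ¬p3)
= ¬¬p0 ∧ (¬p2 ∨ ¬p3)   [idempotence]
= p0 ∧ (¬p2 ∨ ¬p3)   [double negation]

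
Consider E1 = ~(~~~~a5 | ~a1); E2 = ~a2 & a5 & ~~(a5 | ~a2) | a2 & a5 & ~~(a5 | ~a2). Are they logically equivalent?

No

E1: ~(~~~~a5 | ~a1)
    = ~(~~a5 | ~a1)   — double negation
    = ~a5 & a1   — De Morgan
E2: ~a2 & a5 & ~~(a5 | ~a2) | a2 & a5 & ~~(a5 | ~a2)
    = a5 & ~~(a5 | ~a2)   — distribution
    = a5 & (a5 | ~a2)   — double negation
    = a5   — absorption
These differ: at a1=1, a2=0, a5=1, E1 = 0 but E2 = 1.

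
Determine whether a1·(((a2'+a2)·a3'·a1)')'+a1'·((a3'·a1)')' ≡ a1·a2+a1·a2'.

E1: a1·(((a2'+a2)·a3'·a1)')'+a1'·((a3'·a1)')'
    = a1·((a3'·a1)')'+a1'·((a3'·a1)')'   — complement / identity
    = ((a3'·a1)')'   — distribution
    = a3'·a1   — double negation
E2: a1·a2+a1·a2'
    = a1   — distribution
These differ: at a1=1, a2=0, a3=1, E1 = 0 but E2 = 1.

No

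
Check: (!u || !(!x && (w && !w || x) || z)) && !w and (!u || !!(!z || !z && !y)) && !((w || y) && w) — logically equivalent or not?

E1: (!u || !(!x && (w && !w || x) || z)) && !w
    = (!u || !(!x && x || z)) && !w   [complement / identity]
    = (!u || !z) && !w   [complement / identity]
E2: (!u || !!(!z || !z && !y)) && !((w || y) && w)
    = (!u || !!!z) && !((w || y) && w)   [absorption]
    = (!u || !!!z) && !w   [absorption]
    = (!u || !z) && !w   [double negation]
Both reduce to (!u || !z) && !w, so they are equivalent.

Yes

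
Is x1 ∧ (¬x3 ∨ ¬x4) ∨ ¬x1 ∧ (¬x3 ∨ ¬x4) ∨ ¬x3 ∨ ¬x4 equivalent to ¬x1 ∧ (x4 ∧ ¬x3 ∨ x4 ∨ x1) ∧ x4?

No

E1: x1 ∧ (¬x3 ∨ ¬x4) ∨ ¬x1 ∧ (¬x3 ∨ ¬x4) ∨ ¬x3 ∨ ¬x4
    = ¬x3 ∨ ¬x4 ∨ ¬x3 ∨ ¬x4   (distribution)
    = ¬x3 ∨ ¬x4   (idempotence)
E2: ¬x1 ∧ (x4 ∧ ¬x3 ∨ x4 ∨ x1) ∧ x4
    = ¬x1 ∧ (x4 ∨ x1) ∧ x4   (absorption)
    = ¬x1 ∧ x4   (absorption)
These differ: at x1=1, x3=0, x4=0, E1 = 1 but E2 = 0.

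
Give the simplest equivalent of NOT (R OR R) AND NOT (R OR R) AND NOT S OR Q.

NOT R AND NOT S OR Q

NOT (R OR R) AND NOT (R OR R) AND NOT S OR Q
= NOT (R OR R) AND NOT S OR Q   [idempotence]
= NOT R AND NOT S OR Q   [idempotence]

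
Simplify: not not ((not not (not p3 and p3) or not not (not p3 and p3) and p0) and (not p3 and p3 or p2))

False

not not ((not not (not p3 and p3) or not not (not p3 and p3) and p0) and (not p3 and p3 or p2))
= not not (not not (not p3 and p3) and (not p3 and p3 or p2))   — absorption
= not not (not p3 and p3 and (not p3 and p3 or p2))   — double negation
= not not (not p3 and p3)   — absorption
= not p3 and p3   — double negation
= False   — complement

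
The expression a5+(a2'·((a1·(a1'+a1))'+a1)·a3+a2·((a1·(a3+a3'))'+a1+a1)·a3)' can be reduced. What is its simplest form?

a5+a3'

a5+(a2'·((a1·(a1'+a1))'+a1)·a3+a2·((a1·(a3+a3'))'+a1+a1)·a3)'
= a5+(a2'·((a1·(a1'+a1))'+a1)·a3+a2·(a1'+a1+a1)·a3)'   [complement / identity]
= a5+(a2'·(a1'+a1)·a3+a2·(a1'+a1+a1)·a3)'   [complement / identity]
= a5+(a2'·(a1'+a1)·a3+a2·(a1'+a1)·a3)'   [idempotence]
= a5+((a1'+a1)·a3)'   [distribution]
= a5+a3'   [complement / identity]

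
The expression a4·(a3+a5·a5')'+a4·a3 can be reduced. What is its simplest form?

a4·(a3+a5·a5')'+a4·a3
= a4·a3'+a4·a3   (complement / identity)
= a4   (distribution)

a4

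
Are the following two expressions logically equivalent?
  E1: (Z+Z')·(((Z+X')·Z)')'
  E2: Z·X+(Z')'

E1: (Z+Z')·(((Z+X')·Z)')'
    = (Z+Z')·(Z+X')·Z   — double negation
    = (Z+X')·Z   — complement / identity
    = Z   — absorption
E2: Z·X+(Z')'
    = Z·X+Z   — double negation
    = Z   — absorption
Both reduce to Z, so they are equivalent.

Yes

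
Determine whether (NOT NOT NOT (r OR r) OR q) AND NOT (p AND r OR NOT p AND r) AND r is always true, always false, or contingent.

(NOT NOT NOT (r OR r) OR q) AND NOT (p AND r OR NOT p AND r) AND r
= (NOT NOT NOT (r OR r) OR q) AND NOT r AND r   (distribution)
= (NOT (r OR r) OR q) AND NOT r AND r   (double negation)
= (NOT r OR q) AND NOT r AND r   (idempotence)
= NOT r AND r   (absorption)
= FALSE   (complement)

always false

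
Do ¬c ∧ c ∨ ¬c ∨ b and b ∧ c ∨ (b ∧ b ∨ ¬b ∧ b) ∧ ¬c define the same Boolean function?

E1: ¬c ∧ c ∨ ¬c ∨ b
    = ¬c ∨ b   — complement / identity
E2: b ∧ c ∨ (b ∧ b ∨ ¬b ∧ b) ∧ ¬c
    = b ∧ c ∨ b ∧ ¬c   — distribution
    = b   — distribution
These differ: at b=0, c=0, E1 = 1 but E2 = 0.

No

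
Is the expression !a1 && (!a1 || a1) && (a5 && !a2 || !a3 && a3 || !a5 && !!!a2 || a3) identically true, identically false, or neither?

!a1 && (!a1 || a1) && (a5 && !a2 || !a3 && a3 || !a5 && !!!a2 || a3)
= !a1 && (!a1 || a1) && (a5 && !a2 || !a5 && !!!a2 || a3)   (complement / identity)
= !a1 && (a5 && !a2 || !a5 && !!!a2 || a3)   (complement / identity)
= !a1 && (a5 && !a2 || !a5 && !a2 || a3)   (double negation)
= !a1 && (!a2 || a3)   (distribution)
This depends on a1, a2, a3, so it is not a constant.

neither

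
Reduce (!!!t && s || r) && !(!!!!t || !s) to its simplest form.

!t && s

(!!!t && s || r) && !(!!!!t || !s)
= (!!!t && s || r) && !!!t && s
= !!!t && s
= !t && s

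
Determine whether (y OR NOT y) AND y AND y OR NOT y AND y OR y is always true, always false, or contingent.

(y OR NOT y) AND y AND y OR NOT y AND y OR y
= y AND y OR NOT y AND y OR y   (complement / identity)
= y OR y   (distribution)
= y   (idempotence)
This depends on y, so it is not a constant.

contingent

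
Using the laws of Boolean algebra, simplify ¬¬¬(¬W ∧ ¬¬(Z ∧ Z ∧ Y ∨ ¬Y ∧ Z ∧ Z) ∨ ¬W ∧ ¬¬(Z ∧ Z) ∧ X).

¬¬¬(¬W ∧ ¬¬(Z ∧ Z ∧ Y ∨ ¬Y ∧ Z ∧ Z) ∨ ¬W ∧ ¬¬(Z ∧ Z) ∧ X)
= ¬¬¬(¬W ∧ ¬¬(Z ∧ Z) ∨ ¬W ∧ ¬¬(Z ∧ Z) ∧ X)
= ¬¬¬(¬W ∧ ¬¬(Z ∧ Z))
= ¬¬¬(¬W ∧ ¬¬Z)
= ¬¬(W ∨ ¬Z)
= W ∨ ¬Z

W ∨ ¬Z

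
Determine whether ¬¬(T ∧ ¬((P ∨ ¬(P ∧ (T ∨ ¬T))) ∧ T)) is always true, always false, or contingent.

always false

¬¬(T ∧ ¬((P ∨ ¬(P ∧ (T ∨ ¬T))) ∧ T))
= ¬¬(T ∧ ¬((P ∨ ¬P) ∧ T))   [complement / identity]
= ¬¬(T ∧ ¬T)   [complement / identity]
= T ∧ ¬T   [double negation]
= False   [complement]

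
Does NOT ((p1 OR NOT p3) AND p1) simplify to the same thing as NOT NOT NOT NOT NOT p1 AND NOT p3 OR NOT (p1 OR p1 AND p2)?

E1: NOT ((p1 OR NOT p3) AND p1)
    = NOT p1   (absorption)
E2: NOT NOT NOT NOT NOT p1 AND NOT p3 OR NOT (p1 OR p1 AND p2)
    = NOT NOT NOT p1 AND NOT p3 OR NOT (p1 OR p1 AND p2)   (double negation)
    = NOT NOT NOT p1 AND NOT p3 OR NOT p1   (absorption)
    = NOT p1 AND NOT p3 OR NOT p1   (double negation)
    = NOT p1   (absorption)
Both reduce to NOT p1, so they are equivalent.

Yes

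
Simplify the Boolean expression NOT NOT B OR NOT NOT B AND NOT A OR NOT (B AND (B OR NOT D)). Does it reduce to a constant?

TRUE

NOT NOT B OR NOT NOT B AND NOT A OR NOT (B AND (B OR NOT D))
= NOT NOT B OR NOT (B AND (B OR NOT D))   [absorption]
= NOT NOT B OR NOT B   [absorption]
= B OR NOT B   [double negation]
= TRUE   [complement]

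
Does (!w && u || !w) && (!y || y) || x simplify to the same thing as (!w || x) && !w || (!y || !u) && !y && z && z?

No

E1: (!w && u || !w) && (!y || y) || x
    = !w && (!y || y) || x
    = !w || x
E2: (!w || x) && !w || (!y || !u) && !y && z && z
    = (!w || x) && !w || (!y || !u) && !y && z
    = (!w || x) && !w || !y && z
    = !w || !y && z
These differ: at u=0, w=1, x=1, y=1, z=0, E1 = 1 but E2 = 0.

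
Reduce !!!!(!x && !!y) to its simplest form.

!x && y

!!!!(!x && !!y)
= !!(!x && !!y)
= !x && !!y
= !x && y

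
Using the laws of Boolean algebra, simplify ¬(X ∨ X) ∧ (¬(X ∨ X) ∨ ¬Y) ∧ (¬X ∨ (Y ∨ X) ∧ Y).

¬(X ∨ X) ∧ (¬(X ∨ X) ∨ ¬Y) ∧ (¬X ∨ (Y ∨ X) ∧ Y)
= ¬(X ∨ X) ∧ (¬X ∨ (Y ∨ X) ∧ Y)   — absorption
= ¬(X ∨ X) ∧ (¬X ∨ Y)   — absorption
= ¬X ∧ (¬X ∨ Y)   — idempotence
= ¬X   — absorption

¬X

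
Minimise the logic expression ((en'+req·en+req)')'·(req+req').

((en'+req·en+req)')'·(req+req')
= ((en'+req)')'·(req+req')   [absorption]
= ((en'+req)')'   [complement / identity]
= en'+req   [double negation]

en'+req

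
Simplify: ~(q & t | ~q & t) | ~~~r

~t | ~r

~(q & t | ~q & t) | ~~~r
= ~t | ~~~r
= ~t | ~r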